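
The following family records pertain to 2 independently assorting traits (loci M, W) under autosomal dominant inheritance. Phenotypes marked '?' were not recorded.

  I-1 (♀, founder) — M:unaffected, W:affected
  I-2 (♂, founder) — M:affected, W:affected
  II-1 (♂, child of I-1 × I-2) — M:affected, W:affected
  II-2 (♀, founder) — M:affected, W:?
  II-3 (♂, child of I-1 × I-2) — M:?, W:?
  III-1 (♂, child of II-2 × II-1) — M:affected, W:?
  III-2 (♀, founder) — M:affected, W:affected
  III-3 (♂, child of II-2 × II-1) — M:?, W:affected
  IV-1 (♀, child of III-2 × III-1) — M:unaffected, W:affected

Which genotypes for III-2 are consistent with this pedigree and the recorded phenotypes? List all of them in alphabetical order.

M/I-1 un ·: mm
M/I-2 aff ·: Mm|MM
M/II-1 aff I-1×I-2: Mm
M/II-2 aff ·: Mm|MM
M/II-3 ? I-1×I-2: mm|Mm
M/III-1 aff II-2×II-1: Mm
M/III-2 aff ·: Mm
M/III-3 ? II-2×II-1: mm|Mm|MM
M/IV-1 un III-2×III-1: mm
⇒ M over [I-1,I-2,II-1,II-2,II-3,III-1,III-2,III-3,IV-1]: 15 consistent
W/I-1 aff ·: Ww|WW
W/I-2 aff ·: Ww|WW
W/II-1 aff I-1×I-2: Ww|WW
W/II-2 ? ·: ww|Ww|WW
W/II-3 ? I-1×I-2: ww|Ww|WW
W/III-1 ? II-2×II-1: ww|Ww|WW
W/III-2 aff ·: Ww|WW
W/III-3 aff II-2×II-1: Ww|WW
W/IV-1 aff III-2×III-1: Ww|WW
⇒ W over [I-1,I-2,II-1,II-2,II-3,III-1,III-2,III-3,IV-1]: 434 consistent

III-2 ∈ {Mm WW, Mm Ww}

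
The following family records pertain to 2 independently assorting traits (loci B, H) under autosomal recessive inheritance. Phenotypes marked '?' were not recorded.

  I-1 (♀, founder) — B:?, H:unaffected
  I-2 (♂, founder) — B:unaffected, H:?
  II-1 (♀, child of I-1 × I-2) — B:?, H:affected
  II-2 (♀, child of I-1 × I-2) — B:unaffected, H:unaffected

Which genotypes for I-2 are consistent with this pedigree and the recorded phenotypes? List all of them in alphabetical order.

I-2 ∈ {BB Hh, BB hh, Bb Hh, Bb hh}

B/I-1 ? ·: BB|Bb|bb
B/I-2 un ·: BB|Bb
B/II-1 ? I-1×I-2: BB|Bb|bb
B/II-2 un I-1×I-2: BB|Bb
⇒ B over [I-1,I-2,II-1,II-2]: 18 consistent
H/I-1 un ·: Hh
H/I-2 ? ·: Hh|hh
H/II-1 aff I-1×I-2: hh
H/II-2 un I-1×I-2: HH|Hh
⇒ H over [I-1,I-2,II-1,II-2]: 3 consistent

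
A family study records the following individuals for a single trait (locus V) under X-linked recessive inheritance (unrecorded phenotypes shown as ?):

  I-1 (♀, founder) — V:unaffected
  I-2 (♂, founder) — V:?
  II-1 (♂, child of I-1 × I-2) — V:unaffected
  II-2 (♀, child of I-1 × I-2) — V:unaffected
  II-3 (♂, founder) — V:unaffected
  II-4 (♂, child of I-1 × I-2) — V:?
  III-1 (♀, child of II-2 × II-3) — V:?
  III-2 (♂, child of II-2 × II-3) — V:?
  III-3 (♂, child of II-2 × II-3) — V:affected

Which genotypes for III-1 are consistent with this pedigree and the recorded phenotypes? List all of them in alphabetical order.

V/I-1 un ·: X^VX^V|X^VX^v
V/I-2 ? ·: X^VY|X^vY
V/II-1 un I-1×I-2: X^VY
V/II-2 un I-1×I-2: X^VX^v
V/II-3 un ·: X^VY
V/II-4 ? I-1×I-2: X^VY|X^vY
V/III-1 ? II-2×II-3: X^VX^V|X^VX^v
V/III-2 ? II-2×II-3: X^VY|X^vY
V/III-3 aff II-2×II-3: X^vY
⇒ V over [I-1,I-2,II-1,II-2,II-3,II-4,III-1,III-2,III-3]: 20 consistent

III-1 ∈ {X^VX^V, X^VX^v}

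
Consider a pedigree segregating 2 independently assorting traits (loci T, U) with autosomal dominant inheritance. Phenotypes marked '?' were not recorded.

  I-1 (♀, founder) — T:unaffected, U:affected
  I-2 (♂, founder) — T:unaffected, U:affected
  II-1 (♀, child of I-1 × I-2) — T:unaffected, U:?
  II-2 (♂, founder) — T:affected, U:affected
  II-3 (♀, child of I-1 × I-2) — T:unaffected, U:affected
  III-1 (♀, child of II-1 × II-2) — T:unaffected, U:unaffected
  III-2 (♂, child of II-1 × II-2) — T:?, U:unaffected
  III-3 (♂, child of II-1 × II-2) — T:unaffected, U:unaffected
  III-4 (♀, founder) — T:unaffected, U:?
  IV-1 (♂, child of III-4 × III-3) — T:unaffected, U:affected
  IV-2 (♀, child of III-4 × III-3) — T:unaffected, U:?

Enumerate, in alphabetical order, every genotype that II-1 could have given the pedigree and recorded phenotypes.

II-1 ∈ {tt Uu, tt uu}

T/I-1 un ·: tt
T/I-2 un ·: tt
T/II-1 un I-1×I-2: tt
T/II-2 aff ·: Tt
T/II-3 un I-1×I-2: tt
T/III-1 un II-1×II-2: tt
T/III-2 ? II-1×II-2: tt|Tt
T/III-3 un II-1×II-2: tt
T/III-4 un ·: tt
T/IV-1 un III-4×III-3: tt
T/IV-2 un III-4×III-3: tt
⇒ T over [I-1,I-2,II-1,II-2,II-3,III-1,III-2,III-3,III-4,IV-1,IV-2]: 2 consistent
U/I-1 aff ·: Uu|UU
U/I-2 aff ·: Uu|UU
U/II-1 ? I-1×I-2: uu|Uu
U/II-2 aff ·: Uu
U/II-3 aff I-1×I-2: Uu|UU
U/III-1 un II-1×II-2: uu
U/III-2 un II-1×II-2: uu
U/III-3 un II-1×II-2: uu
U/III-4 ? ·: Uu|UU
U/IV-1 aff III-4×III-3: Uu
U/IV-2 ? III-4×III-3: uu|Uu
⇒ U over [I-1,I-2,II-1,II-2,II-3,III-1,III-2,III-3,III-4,IV-1,IV-2]: 24 consistent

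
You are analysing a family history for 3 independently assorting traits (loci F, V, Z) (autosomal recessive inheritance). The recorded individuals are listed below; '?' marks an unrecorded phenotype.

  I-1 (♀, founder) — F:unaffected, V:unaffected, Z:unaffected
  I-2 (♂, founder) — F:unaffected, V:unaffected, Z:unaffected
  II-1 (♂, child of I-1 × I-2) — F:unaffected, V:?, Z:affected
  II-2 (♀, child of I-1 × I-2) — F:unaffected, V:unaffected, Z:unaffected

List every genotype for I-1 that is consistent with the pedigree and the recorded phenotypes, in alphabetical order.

I-1 ∈ {FF VV Zz, FF Vv Zz, Ff VV Zz, Ff Vv Zz}

F/I-1 un ·: FF|Ff
F/I-2 un ·: FF|Ff
F/II-1 un I-1×I-2: FF|Ff
F/II-2 un I-1×I-2: FF|Ff
⇒ F over [I-1,I-2,II-1,II-2]: 13 consistent
V/I-1 un ·: VV|Vv
V/I-2 un ·: VV|Vv
V/II-1 ? I-1×I-2: VV|Vv|vv
V/II-2 un I-1×I-2: VV|Vv
⇒ V over [I-1,I-2,II-1,II-2]: 15 consistent
Z/I-1 un ·: Zz
Z/I-2 un ·: Zz
Z/II-1 aff I-1×I-2: zz
Z/II-2 un I-1×I-2: ZZ|Zz
⇒ Z over [I-1,I-2,II-1,II-2]: 2 consistent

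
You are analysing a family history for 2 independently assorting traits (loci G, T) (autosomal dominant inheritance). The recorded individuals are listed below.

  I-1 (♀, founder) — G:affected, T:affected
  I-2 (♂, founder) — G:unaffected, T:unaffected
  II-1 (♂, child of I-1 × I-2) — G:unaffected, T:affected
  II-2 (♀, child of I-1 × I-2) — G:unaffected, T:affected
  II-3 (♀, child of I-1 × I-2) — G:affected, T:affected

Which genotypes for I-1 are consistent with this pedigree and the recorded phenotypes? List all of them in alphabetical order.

G/I-1 aff ·: Gg
G/I-2 un ·: gg
G/II-1 un I-1×I-2: gg
G/II-2 un I-1×I-2: gg
G/II-3 aff I-1×I-2: Gg
⇒ G over [I-1,I-2,II-1,II-2,II-3]: 1 consistent
T/I-1 aff ·: Tt|TT
T/I-2 un ·: tt
T/II-1 aff I-1×I-2: Tt
T/II-2 aff I-1×I-2: Tt
T/II-3 aff I-1×I-2: Tt
⇒ T over [I-1,I-2,II-1,II-2,II-3]: 2 consistent

I-1 ∈ {Gg TT, Gg Tt}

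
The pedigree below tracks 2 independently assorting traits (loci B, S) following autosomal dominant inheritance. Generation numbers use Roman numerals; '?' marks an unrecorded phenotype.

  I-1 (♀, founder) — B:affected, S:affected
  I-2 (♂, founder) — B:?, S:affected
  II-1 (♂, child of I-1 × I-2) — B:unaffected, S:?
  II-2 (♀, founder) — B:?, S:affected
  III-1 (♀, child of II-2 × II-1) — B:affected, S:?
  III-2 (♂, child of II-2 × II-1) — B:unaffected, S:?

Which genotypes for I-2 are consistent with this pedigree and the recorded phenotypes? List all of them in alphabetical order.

I-2 ∈ {Bb SS, Bb Ss, bb SS, bb Ss}

B/I-1 aff ·: Bb
B/I-2 ? ·: bb|Bb
B/II-1 un I-1×I-2: bb
B/II-2 ? ·: Bb
B/III-1 aff II-2×II-1: Bb
B/III-2 un II-2×II-1: bb
⇒ B over [I-1,I-2,II-1,II-2,III-1,III-2]: 2 consistent
S/I-1 aff ·: Ss|SS
S/I-2 aff ·: Ss|SS
S/II-1 ? I-1×I-2: ss|Ss|SS
S/II-2 aff ·: Ss|SS
S/III-1 ? II-2×II-1: ss|Ss|SS
S/III-2 ? II-2×II-1: ss|Ss|SS
⇒ S over [I-1,I-2,II-1,II-2,III-1,III-2]: 64 consistent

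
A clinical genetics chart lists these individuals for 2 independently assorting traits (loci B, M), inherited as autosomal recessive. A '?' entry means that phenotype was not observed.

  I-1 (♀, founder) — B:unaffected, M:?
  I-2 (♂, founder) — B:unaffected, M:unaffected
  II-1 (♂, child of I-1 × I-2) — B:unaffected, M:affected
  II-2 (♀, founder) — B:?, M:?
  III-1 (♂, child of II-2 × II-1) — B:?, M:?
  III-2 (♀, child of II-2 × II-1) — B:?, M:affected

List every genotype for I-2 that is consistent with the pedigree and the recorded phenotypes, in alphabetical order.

I-2 ∈ {BB Mm, Bb Mm}

B/I-1 un ·: BB|Bb
B/I-2 un ·: BB|Bb
B/II-1 un I-1×I-2: BB|Bb
B/II-2 ? ·: BB|Bb|bb
B/III-1 ? II-2×II-1: BB|Bb|bb
B/III-2 ? II-2×II-1: BB|Bb|bb
⇒ B over [I-1,I-2,II-1,II-2,III-1,III-2]: 75 consistent
M/I-1 ? ·: Mm|mm
M/I-2 un ·: Mm
M/II-1 aff I-1×I-2: mm
M/II-2 ? ·: Mm|mm
M/III-1 ? II-2×II-1: Mm|mm
M/III-2 aff II-2×II-1: mm
⇒ M over [I-1,I-2,II-1,II-2,III-1,III-2]: 6 consistent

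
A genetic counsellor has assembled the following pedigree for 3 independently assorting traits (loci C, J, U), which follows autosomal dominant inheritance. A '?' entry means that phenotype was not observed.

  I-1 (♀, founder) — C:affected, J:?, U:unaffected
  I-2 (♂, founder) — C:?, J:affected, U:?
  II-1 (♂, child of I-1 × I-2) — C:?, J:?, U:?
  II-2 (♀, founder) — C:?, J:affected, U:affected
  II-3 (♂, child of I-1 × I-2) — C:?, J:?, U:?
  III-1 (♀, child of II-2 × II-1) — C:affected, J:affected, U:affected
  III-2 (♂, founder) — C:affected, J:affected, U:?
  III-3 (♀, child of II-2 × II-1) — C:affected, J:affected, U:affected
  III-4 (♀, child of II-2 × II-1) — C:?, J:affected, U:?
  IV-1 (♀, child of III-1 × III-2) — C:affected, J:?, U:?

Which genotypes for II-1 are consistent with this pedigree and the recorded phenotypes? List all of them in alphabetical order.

II-1 ∈ {CC JJ Uu, CC JJ uu, CC Jj Uu, CC Jj uu, CC jj Uu, CC jj uu, Cc JJ Uu, Cc JJ uu, Cc Jj Uu, Cc Jj uu, Cc jj Uu, Cc jj uu, cc JJ Uu, cc JJ uu, cc Jj Uu, cc Jj uu, cc jj Uu, cc jj uu}

C/I-1 aff ·: Cc|CC
C/I-2 ? ·: cc|Cc|CC
C/II-1 ? I-1×I-2: cc|Cc|CC
C/II-2 ? ·: cc|Cc|CC
C/II-3 ? I-1×I-2: cc|Cc|CC
C/III-1 aff II-2×II-1: Cc|CC
C/III-2 aff ·: Cc|CC
C/III-3 aff II-2×II-1: Cc|CC
C/III-4 ? II-2×II-1: cc|Cc|CC
C/IV-1 aff III-1×III-2: Cc|CC
⇒ C over [I-1,I-2,II-1,II-2,II-3,III-1,III-2,III-3,III-4,IV-1]: 1120 consistent
J/I-1 ? ·: jj|Jj|JJ
J/I-2 aff ·: Jj|JJ
J/II-1 ? I-1×I-2: jj|Jj|JJ
J/II-2 aff ·: Jj|JJ
J/II-3 ? I-1×I-2: jj|Jj|JJ
J/III-1 aff II-2×II-1: Jj|JJ
J/III-2 aff ·: Jj|JJ
J/III-3 aff II-2×II-1: Jj|JJ
J/III-4 aff II-2×II-1: Jj|JJ
J/IV-1 ? III-1×III-2: jj|Jj|JJ
⇒ J over [I-1,I-2,II-1,II-2,II-3,III-1,III-2,III-3,III-4,IV-1]: 970 consistent
U/I-1 un ·: uu
U/I-2 ? ·: uu|Uu|UU
U/II-1 ? I-1×I-2: uu|Uu
U/II-2 aff ·: Uu|UU
U/II-3 ? I-1×I-2: uu|Uu
U/III-1 aff II-2×II-1: Uu|UU
U/III-2 ? ·: uu|Uu|UU
U/III-3 aff II-2×II-1: Uu|UU
U/III-4 ? II-2×II-1: uu|Uu|UU
U/IV-1 ? III-1×III-2: uu|Uu|UU
⇒ U over [I-1,I-2,II-1,II-2,II-3,III-1,III-2,III-3,III-4,IV-1]: 393 consistent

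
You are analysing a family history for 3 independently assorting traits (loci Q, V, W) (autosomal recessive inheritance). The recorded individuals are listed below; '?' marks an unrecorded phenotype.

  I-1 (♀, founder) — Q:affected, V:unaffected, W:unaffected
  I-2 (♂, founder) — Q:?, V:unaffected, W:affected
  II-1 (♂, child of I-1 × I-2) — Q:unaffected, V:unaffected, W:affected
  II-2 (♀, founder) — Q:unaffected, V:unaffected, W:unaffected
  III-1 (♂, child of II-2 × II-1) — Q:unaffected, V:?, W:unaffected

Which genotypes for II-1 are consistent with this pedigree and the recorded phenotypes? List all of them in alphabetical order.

II-1 ∈ {Qq VV ww, Qq Vv ww}

Q/I-1 aff ·: qq
Q/I-2 ? ·: QQ|Qq
Q/II-1 un I-1×I-2: Qq
Q/II-2 un ·: QQ|Qq
Q/III-1 un II-2×II-1: QQ|Qq
⇒ Q over [I-1,I-2,II-1,II-2,III-1]: 8 consistent
V/I-1 un ·: VV|Vv
V/I-2 un ·: VV|Vv
V/II-1 un I-1×I-2: VV|Vv
V/II-2 un ·: VV|Vv
V/III-1 ? II-2×II-1: VV|Vv|vv
⇒ V over [I-1,I-2,II-1,II-2,III-1]: 27 consistent
W/I-1 un ·: Ww
W/I-2 aff ·: ww
W/II-1 aff I-1×I-2: ww
W/II-2 un ·: WW|Ww
W/III-1 un II-2×II-1: Ww
⇒ W over [I-1,I-2,II-1,II-2,III-1]: 2 consistent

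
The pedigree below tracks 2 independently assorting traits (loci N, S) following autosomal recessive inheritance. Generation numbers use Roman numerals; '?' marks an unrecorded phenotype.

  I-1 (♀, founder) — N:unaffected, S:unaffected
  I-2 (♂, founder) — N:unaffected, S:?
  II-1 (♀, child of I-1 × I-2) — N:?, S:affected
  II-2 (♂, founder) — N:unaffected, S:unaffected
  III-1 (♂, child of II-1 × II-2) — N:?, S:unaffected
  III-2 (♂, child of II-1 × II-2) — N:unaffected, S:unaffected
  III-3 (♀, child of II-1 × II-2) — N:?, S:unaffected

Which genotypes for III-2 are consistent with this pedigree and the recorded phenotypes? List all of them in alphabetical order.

III-2 ∈ {NN Ss, Nn Ss}

N/I-1 un ·: NN|Nn
N/I-2 un ·: NN|Nn
N/II-1 ? I-1×I-2: NN|Nn|nn
N/II-2 un ·: NN|Nn
N/III-1 ? II-1×II-2: NN|Nn|nn
N/III-2 un II-1×II-2: NN|Nn
N/III-3 ? II-1×II-2: NN|Nn|nn
⇒ N over [I-1,I-2,II-1,II-2,III-1,III-2,III-3]: 119 consistent
S/I-1 un ·: Ss
S/I-2 ? ·: Ss|ss
S/II-1 aff I-1×I-2: ss
S/II-2 un ·: SS|Ss
S/III-1 un II-1×II-2: Ss
S/III-2 un II-1×II-2: Ss
S/III-3 un II-1×II-2: Ss
⇒ S over [I-1,I-2,II-1,II-2,III-1,III-2,III-3]: 4 consistent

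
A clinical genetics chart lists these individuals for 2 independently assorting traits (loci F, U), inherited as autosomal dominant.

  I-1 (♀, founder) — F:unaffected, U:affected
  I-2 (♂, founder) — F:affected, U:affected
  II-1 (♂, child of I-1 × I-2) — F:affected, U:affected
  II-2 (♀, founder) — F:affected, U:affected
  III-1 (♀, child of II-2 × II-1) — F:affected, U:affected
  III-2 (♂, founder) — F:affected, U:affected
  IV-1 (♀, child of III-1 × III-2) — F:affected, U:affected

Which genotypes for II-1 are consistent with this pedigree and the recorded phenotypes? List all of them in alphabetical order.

F/I-1 un ·: ff
F/I-2 aff ·: Ff|FF
F/II-1 aff I-1×I-2: Ff
F/II-2 aff ·: Ff|FF
F/III-1 aff II-2×II-1: Ff|FF
F/III-2 aff ·: Ff|FF
F/IV-1 aff III-1×III-2: Ff|FF
⇒ F over [I-1,I-2,II-1,II-2,III-1,III-2,IV-1]: 28 consistent
U/I-1 aff ·: Uu|UU
U/I-2 aff ·: Uu|UU
U/II-1 aff I-1×I-2: Uu|UU
U/II-2 aff ·: Uu|UU
U/III-1 aff II-2×II-1: Uu|UU
U/III-2 aff ·: Uu|UU
U/IV-1 aff III-1×III-2: Uu|UU
⇒ U over [I-1,I-2,II-1,II-2,III-1,III-2,IV-1]: 82 consistent

II-1 ∈ {Ff UU, Ff Uu}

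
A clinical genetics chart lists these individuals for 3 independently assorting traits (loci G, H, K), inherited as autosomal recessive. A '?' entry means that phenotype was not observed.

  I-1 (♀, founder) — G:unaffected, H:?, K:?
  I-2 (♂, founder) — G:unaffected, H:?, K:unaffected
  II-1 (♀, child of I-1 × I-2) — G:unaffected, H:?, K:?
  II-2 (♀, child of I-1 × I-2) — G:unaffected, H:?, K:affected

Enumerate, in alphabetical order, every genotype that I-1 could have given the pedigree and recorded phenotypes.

I-1 ∈ {GG HH Kk, GG HH kk, GG Hh Kk, GG Hh kk, GG hh Kk, GG hh kk, Gg HH Kk, Gg HH kk, Gg Hh Kk, Gg Hh kk, Gg hh Kk, Gg hh kk}

G/I-1 un ·: GG|Gg
G/I-2 un ·: GG|Gg
G/II-1 un I-1×I-2: GG|Gg
G/II-2 un I-1×I-2: GG|Gg
⇒ G over [I-1,I-2,II-1,II-2]: 13 consistent
H/I-1 ? ·: HH|Hh|hh
H/I-2 ? ·: HH|Hh|hh
H/II-1 ? I-1×I-2: HH|Hh|hh
H/II-2 ? I-1×I-2: HH|Hh|hh
⇒ H over [I-1,I-2,II-1,II-2]: 29 consistent
K/I-1 ? ·: Kk|kk
K/I-2 un ·: Kk
K/II-1 ? I-1×I-2: KK|Kk|kk
K/II-2 aff I-1×I-2: kk
⇒ K over [I-1,I-2,II-1,II-2]: 5 consistent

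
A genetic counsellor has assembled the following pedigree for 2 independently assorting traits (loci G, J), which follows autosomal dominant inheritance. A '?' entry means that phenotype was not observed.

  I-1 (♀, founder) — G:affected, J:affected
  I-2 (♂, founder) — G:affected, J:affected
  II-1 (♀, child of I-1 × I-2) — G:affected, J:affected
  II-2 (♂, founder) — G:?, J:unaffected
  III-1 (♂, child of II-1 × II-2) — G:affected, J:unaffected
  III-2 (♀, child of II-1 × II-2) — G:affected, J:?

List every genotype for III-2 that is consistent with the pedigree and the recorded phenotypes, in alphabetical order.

G/I-1 aff ·: Gg|GG
G/I-2 aff ·: Gg|GG
G/II-1 aff I-1×I-2: Gg|GG
G/II-2 ? ·: gg|Gg|GG
G/III-1 aff II-1×II-2: Gg|GG
G/III-2 aff II-1×II-2: Gg|GG
⇒ G over [I-1,I-2,II-1,II-2,III-1,III-2]: 51 consistent
J/I-1 aff ·: Jj|JJ
J/I-2 aff ·: Jj|JJ
J/II-1 aff I-1×I-2: Jj
J/II-2 un ·: jj
J/III-1 un II-1×II-2: jj
J/III-2 ? II-1×II-2: jj|Jj
⇒ J over [I-1,I-2,II-1,II-2,III-1,III-2]: 6 consistent

III-2 ∈ {GG Jj, GG jj, Gg Jj, Gg jj}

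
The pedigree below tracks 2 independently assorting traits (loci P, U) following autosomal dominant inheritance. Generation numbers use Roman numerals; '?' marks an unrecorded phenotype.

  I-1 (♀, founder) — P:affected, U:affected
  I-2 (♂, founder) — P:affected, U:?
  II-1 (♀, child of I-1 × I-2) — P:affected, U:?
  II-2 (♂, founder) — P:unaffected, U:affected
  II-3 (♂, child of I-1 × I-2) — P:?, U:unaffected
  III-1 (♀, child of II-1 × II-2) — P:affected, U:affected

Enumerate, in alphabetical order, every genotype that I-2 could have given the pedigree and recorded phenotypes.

P/I-1 aff ·: Pp|PP
P/I-2 aff ·: Pp|PP
P/II-1 aff I-1×I-2: Pp|PP
P/II-2 un ·: pp
P/II-3 ? I-1×I-2: pp|Pp|PP
P/III-1 aff II-1×II-2: Pp
⇒ P over [I-1,I-2,II-1,II-2,II-3,III-1]: 15 consistent
U/I-1 aff ·: Uu
U/I-2 ? ·: uu|Uu
U/II-1 ? I-1×I-2: uu|Uu|UU
U/II-2 aff ·: Uu|UU
U/II-3 un I-1×I-2: uu
U/III-1 aff II-1×II-2: Uu|UU
⇒ U over [I-1,I-2,II-1,II-2,II-3,III-1]: 15 consistent

I-2 ∈ {PP Uu, PP uu, Pp Uu, Pp uu}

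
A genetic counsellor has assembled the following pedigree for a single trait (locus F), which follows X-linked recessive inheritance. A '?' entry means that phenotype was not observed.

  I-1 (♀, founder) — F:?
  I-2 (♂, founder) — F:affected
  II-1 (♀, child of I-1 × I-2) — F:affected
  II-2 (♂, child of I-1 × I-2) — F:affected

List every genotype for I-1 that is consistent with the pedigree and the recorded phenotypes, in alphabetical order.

F/I-1 ? ·: X^FX^f|X^fX^f
F/I-2 aff ·: X^fY
F/II-1 aff I-1×I-2: X^fX^f
F/II-2 aff I-1×I-2: X^fY
⇒ F over [I-1,I-2,II-1,II-2]: 2 consistent

I-1 ∈ {X^FX^f, X^fX^f}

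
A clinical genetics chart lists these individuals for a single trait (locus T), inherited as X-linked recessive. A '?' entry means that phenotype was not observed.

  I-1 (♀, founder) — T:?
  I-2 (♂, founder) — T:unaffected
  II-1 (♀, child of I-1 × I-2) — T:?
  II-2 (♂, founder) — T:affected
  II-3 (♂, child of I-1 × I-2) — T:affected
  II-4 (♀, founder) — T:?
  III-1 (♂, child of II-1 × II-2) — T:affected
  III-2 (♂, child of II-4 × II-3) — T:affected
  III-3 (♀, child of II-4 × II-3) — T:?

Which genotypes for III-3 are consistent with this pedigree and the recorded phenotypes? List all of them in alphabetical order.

T/I-1 ? ·: X^TX^t|X^tX^t
T/I-2 un ·: X^TY
T/II-1 ? I-1×I-2: X^TX^t
T/II-2 aff ·: X^tY
T/II-3 aff I-1×I-2: X^tY
T/II-4 ? ·: X^TX^t|X^tX^t
T/III-1 aff II-1×II-2: X^tY
T/III-2 aff II-4×II-3: X^tY
T/III-3 ? II-4×II-3: X^TX^t|X^tX^t
⇒ T over [I-1,I-2,II-1,II-2,II-3,II-4,III-1,III-2,III-3]: 6 consistent

III-3 ∈ {X^TX^t, X^tX^t}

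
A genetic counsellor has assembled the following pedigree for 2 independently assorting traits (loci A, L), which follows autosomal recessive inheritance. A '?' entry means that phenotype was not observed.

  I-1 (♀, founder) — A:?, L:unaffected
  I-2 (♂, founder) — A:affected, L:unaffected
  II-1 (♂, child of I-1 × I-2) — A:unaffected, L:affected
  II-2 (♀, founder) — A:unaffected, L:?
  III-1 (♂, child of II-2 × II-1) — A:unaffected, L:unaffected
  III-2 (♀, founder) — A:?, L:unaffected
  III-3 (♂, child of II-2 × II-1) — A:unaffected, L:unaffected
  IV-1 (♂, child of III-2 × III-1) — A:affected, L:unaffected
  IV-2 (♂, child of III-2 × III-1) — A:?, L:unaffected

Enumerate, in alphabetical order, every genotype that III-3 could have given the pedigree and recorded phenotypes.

A/I-1 ? ·: AA|Aa
A/I-2 aff ·: aa
A/II-1 un I-1×I-2: Aa
A/II-2 un ·: AA|Aa
A/III-1 un II-2×II-1: Aa
A/III-2 ? ·: Aa|aa
A/III-3 un II-2×II-1: AA|Aa
A/IV-1 aff III-2×III-1: aa
A/IV-2 ? III-2×III-1: AA|Aa|aa
⇒ A over [I-1,I-2,II-1,II-2,III-1,III-2,III-3,IV-1,IV-2]: 40 consistent
L/I-1 un ·: Ll
L/I-2 un ·: Ll
L/II-1 aff I-1×I-2: ll
L/II-2 ? ·: LL|Ll
L/III-1 un II-2×II-1: Ll
L/III-2 un ·: LL|Ll
L/III-3 un II-2×II-1: Ll
L/IV-1 un III-2×III-1: LL|Ll
L/IV-2 un III-2×III-1: LL|Ll
⇒ L over [I-1,I-2,II-1,II-2,III-1,III-2,III-3,IV-1,IV-2]: 16 consistent

III-3 ∈ {AA Ll, Aa Ll}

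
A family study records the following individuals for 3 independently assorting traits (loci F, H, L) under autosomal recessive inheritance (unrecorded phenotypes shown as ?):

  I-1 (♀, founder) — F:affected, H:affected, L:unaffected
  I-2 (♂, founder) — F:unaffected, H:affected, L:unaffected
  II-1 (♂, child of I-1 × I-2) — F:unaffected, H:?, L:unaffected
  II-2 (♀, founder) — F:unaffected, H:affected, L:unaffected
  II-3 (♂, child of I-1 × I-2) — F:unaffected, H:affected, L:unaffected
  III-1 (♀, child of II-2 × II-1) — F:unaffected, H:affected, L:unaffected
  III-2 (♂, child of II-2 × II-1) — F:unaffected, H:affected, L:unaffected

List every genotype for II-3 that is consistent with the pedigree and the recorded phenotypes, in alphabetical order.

F/I-1 aff ·: ff
F/I-2 un ·: FF|Ff
F/II-1 un I-1×I-2: Ff
F/II-2 un ·: FF|Ff
F/II-3 un I-1×I-2: Ff
F/III-1 un II-2×II-1: FF|Ff
F/III-2 un II-2×II-1: FF|Ff
⇒ F over [I-1,I-2,II-1,II-2,II-3,III-1,III-2]: 16 consistent
H/I-1 aff ·: hh
H/I-2 aff ·: hh
H/II-1 ? I-1×I-2: hh
H/II-2 aff ·: hh
H/II-3 aff I-1×I-2: hh
H/III-1 aff II-2×II-1: hh
H/III-2 aff II-2×II-1: hh
⇒ H over [I-1,I-2,II-1,II-2,II-3,III-1,III-2]: 1 consistent
L/I-1 un ·: LL|Ll
L/I-2 un ·: LL|Ll
L/II-1 un I-1×I-2: LL|Ll
L/II-2 un ·: LL|Ll
L/II-3 un I-1×I-2: LL|Ll
L/III-1 un II-2×II-1: LL|Ll
L/III-2 un II-2×II-1: LL|Ll
⇒ L over [I-1,I-2,II-1,II-2,II-3,III-1,III-2]: 83 consistent

II-3 ∈ {Ff hh LL, Ff hh Ll}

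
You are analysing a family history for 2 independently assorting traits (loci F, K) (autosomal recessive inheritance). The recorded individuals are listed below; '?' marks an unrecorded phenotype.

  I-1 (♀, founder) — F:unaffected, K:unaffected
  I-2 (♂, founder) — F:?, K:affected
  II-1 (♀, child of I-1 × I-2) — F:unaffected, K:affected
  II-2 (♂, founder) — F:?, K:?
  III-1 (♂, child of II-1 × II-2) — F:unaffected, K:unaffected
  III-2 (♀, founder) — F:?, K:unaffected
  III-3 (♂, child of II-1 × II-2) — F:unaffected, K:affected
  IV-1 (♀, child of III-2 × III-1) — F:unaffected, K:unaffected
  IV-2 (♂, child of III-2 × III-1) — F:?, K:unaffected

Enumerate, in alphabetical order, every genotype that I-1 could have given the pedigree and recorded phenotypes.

F/I-1 un ·: FF|Ff
F/I-2 ? ·: FF|Ff|ff
F/II-1 un I-1×I-2: FF|Ff
F/II-2 ? ·: FF|Ff|ff
F/III-1 un II-1×II-2: FF|Ff
F/III-2 ? ·: FF|Ff|ff
F/III-3 un II-1×II-2: FF|Ff
F/IV-1 un III-2×III-1: FF|Ff
F/IV-2 ? III-2×III-1: FF|Ff|ff
⇒ F over [I-1,I-2,II-1,II-2,III-1,III-2,III-3,IV-1,IV-2]: 636 consistent
K/I-1 un ·: Kk
K/I-2 aff ·: kk
K/II-1 aff I-1×I-2: kk
K/II-2 ? ·: Kk
K/III-1 un II-1×II-2: Kk
K/III-2 un ·: KK|Kk
K/III-3 aff II-1×II-2: kk
K/IV-1 un III-2×III-1: KK|Kk
K/IV-2 un III-2×III-1: KK|Kk
⇒ K over [I-1,I-2,II-1,II-2,III-1,III-2,III-3,IV-1,IV-2]: 8 consistent

I-1 ∈ {FF Kk, Ff Kk}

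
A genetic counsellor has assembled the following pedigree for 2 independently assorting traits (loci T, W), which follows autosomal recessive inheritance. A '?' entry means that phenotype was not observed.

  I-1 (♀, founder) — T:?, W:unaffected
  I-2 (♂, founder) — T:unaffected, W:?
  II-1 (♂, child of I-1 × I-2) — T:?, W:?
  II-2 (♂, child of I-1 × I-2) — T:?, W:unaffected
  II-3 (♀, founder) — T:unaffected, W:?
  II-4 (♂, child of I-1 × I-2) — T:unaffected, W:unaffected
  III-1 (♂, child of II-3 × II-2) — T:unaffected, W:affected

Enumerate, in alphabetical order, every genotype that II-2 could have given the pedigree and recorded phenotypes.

II-2 ∈ {TT Ww, Tt Ww, tt Ww}

T/I-1 ? ·: TT|Tt|tt
T/I-2 un ·: TT|Tt
T/II-1 ? I-1×I-2: TT|Tt|tt
T/II-2 ? I-1×I-2: TT|Tt|tt
T/II-3 un ·: TT|Tt
T/II-4 un I-1×I-2: TT|Tt
T/III-1 un II-3×II-2: TT|Tt
⇒ T over [I-1,I-2,II-1,II-2,II-3,II-4,III-1]: 129 consistent
W/I-1 un ·: WW|Ww
W/I-2 ? ·: WW|Ww|ww
W/II-1 ? I-1×I-2: WW|Ww|ww
W/II-2 un I-1×I-2: Ww
W/II-3 ? ·: Ww|ww
W/II-4 un I-1×I-2: WW|Ww
W/III-1 aff II-3×II-2: ww
⇒ W over [I-1,I-2,II-1,II-2,II-3,II-4,III-1]: 34 consistent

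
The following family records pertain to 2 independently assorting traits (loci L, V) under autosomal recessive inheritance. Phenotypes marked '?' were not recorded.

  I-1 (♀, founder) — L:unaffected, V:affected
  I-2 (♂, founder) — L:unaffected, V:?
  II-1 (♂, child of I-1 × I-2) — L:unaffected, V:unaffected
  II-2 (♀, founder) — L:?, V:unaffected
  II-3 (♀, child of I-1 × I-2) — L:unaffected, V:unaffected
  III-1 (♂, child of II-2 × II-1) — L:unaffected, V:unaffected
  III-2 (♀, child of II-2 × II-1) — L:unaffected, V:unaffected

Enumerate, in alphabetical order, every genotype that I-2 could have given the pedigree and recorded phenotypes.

L/I-1 un ·: LL|Ll
L/I-2 un ·: LL|Ll
L/II-1 un I-1×I-2: LL|Ll
L/II-2 ? ·: LL|Ll|ll
L/II-3 un I-1×I-2: LL|Ll
L/III-1 un II-2×II-1: LL|Ll
L/III-2 un II-2×II-1: LL|Ll
⇒ L over [I-1,I-2,II-1,II-2,II-3,III-1,III-2]: 96 consistent
V/I-1 aff ·: vv
V/I-2 ? ·: VV|Vv
V/II-1 un I-1×I-2: Vv
V/II-2 un ·: VV|Vv
V/II-3 un I-1×I-2: Vv
V/III-1 un II-2×II-1: VV|Vv
V/III-2 un II-2×II-1: VV|Vv
⇒ V over [I-1,I-2,II-1,II-2,II-3,III-1,III-2]: 16 consistent

I-2 ∈ {LL VV, LL Vv, Ll VV, Ll Vv}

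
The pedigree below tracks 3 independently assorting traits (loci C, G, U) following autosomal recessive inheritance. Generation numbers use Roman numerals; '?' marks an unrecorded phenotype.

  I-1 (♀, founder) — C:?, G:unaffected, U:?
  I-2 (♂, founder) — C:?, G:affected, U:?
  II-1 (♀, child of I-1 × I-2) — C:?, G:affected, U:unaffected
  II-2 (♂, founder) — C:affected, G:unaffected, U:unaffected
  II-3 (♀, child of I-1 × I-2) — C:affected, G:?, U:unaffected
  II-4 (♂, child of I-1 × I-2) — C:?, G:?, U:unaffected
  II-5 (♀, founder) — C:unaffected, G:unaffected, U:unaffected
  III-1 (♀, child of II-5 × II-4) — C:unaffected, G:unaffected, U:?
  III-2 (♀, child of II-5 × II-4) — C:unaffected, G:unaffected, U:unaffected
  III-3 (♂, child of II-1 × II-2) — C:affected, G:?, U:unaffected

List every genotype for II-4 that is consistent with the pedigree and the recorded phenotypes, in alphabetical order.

II-4 ∈ {CC Gg UU, CC Gg Uu, CC gg UU, CC gg Uu, Cc Gg UU, Cc Gg Uu, Cc gg UU, Cc gg Uu, cc Gg UU, cc Gg Uu, cc gg UU, cc gg Uu}

C/I-1 ? ·: Cc|cc
C/I-2 ? ·: Cc|cc
C/II-1 ? I-1×I-2: Cc|cc
C/II-2 aff ·: cc
C/II-3 aff I-1×I-2: cc
C/II-4 ? I-1×I-2: CC|Cc|cc
C/II-5 un ·: CC|Cc
C/III-1 un II-5×II-4: CC|Cc
C/III-2 un II-5×II-4: CC|Cc
C/III-3 aff II-1×II-2: cc
⇒ C over [I-1,I-2,II-1,II-2,II-3,II-4,II-5,III-1,III-2,III-3]: 72 consistent
G/I-1 un ·: Gg
G/I-2 aff ·: gg
G/II-1 aff I-1×I-2: gg
G/II-2 un ·: GG|Gg
G/II-3 ? I-1×I-2: Gg|gg
G/II-4 ? I-1×I-2: Gg|gg
G/II-5 un ·: GG|Gg
G/III-1 un II-5×II-4: GG|Gg
G/III-2 un II-5×II-4: GG|Gg
G/III-3 ? II-1×II-2: Gg|gg
⇒ G over [I-1,I-2,II-1,II-2,II-3,II-4,II-5,III-1,III-2,III-3]: 60 consistent
U/I-1 ? ·: UU|Uu|uu
U/I-2 ? ·: UU|Uu|uu
U/II-1 un I-1×I-2: UU|Uu
U/II-2 un ·: UU|Uu
U/II-3 un I-1×I-2: UU|Uu
U/II-4 un I-1×I-2: UU|Uu
U/II-5 un ·: UU|Uu
U/III-1 ? II-5×II-4: UU|Uu|uu
U/III-2 un II-5×II-4: UU|Uu
U/III-3 un II-1×II-2: UU|Uu
⇒ U over [I-1,I-2,II-1,II-2,II-3,II-4,II-5,III-1,III-2,III-3]: 805 consistent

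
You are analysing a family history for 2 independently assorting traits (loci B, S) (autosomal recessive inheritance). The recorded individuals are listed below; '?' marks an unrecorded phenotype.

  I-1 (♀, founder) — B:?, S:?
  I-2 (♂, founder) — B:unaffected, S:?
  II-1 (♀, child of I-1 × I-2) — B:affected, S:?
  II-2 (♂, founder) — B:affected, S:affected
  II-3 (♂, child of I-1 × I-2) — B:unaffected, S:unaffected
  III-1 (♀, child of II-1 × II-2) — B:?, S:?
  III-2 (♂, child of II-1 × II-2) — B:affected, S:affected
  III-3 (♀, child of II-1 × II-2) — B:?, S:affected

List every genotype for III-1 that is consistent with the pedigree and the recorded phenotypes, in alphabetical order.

B/I-1 ? ·: Bb|bb
B/I-2 un ·: Bb
B/II-1 aff I-1×I-2: bb
B/II-2 aff ·: bb
B/II-3 un I-1×I-2: BB|Bb
B/III-1 ? II-1×II-2: bb
B/III-2 aff II-1×II-2: bb
B/III-3 ? II-1×II-2: bb
⇒ B over [I-1,I-2,II-1,II-2,II-3,III-1,III-2,III-3]: 3 consistent
S/I-1 ? ·: SS|Ss|ss
S/I-2 ? ·: SS|Ss|ss
S/II-1 ? I-1×I-2: Ss|ss
S/II-2 aff ·: ss
S/II-3 un I-1×I-2: SS|Ss
S/III-1 ? II-1×II-2: Ss|ss
S/III-2 aff II-1×II-2: ss
S/III-3 aff II-1×II-2: ss
⇒ S over [I-1,I-2,II-1,II-2,II-3,III-1,III-2,III-3]: 24 consistent

III-1 ∈ {bb Ss, bb ss}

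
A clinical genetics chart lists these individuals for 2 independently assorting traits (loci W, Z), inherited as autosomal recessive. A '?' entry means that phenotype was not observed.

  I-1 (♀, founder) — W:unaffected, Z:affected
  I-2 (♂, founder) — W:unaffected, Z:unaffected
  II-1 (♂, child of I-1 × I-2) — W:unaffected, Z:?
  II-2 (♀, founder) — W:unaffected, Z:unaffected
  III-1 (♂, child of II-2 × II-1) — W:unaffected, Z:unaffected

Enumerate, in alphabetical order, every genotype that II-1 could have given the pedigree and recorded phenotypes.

W/I-1 un ·: WW|Ww
W/I-2 un ·: WW|Ww
W/II-1 un I-1×I-2: WW|Ww
W/II-2 un ·: WW|Ww
W/III-1 un II-2×II-1: WW|Ww
⇒ W over [I-1,I-2,II-1,II-2,III-1]: 24 consistent
Z/I-1 aff ·: zz
Z/I-2 un ·: ZZ|Zz
Z/II-1 ? I-1×I-2: Zz|zz
Z/II-2 un ·: ZZ|Zz
Z/III-1 un II-2×II-1: ZZ|Zz
⇒ Z over [I-1,I-2,II-1,II-2,III-1]: 10 consistent

II-1 ∈ {WW Zz, WW zz, Ww Zz, Ww zz}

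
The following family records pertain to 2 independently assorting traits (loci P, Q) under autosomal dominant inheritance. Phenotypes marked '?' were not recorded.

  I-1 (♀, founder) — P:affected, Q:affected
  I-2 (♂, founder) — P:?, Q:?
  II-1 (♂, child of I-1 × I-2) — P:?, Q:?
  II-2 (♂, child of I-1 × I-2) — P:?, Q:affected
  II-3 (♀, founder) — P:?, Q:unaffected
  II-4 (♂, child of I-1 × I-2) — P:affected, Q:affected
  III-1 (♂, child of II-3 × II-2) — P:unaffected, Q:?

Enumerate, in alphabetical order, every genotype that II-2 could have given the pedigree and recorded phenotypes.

II-2 ∈ {Pp QQ, Pp Qq, pp QQ, pp Qq}

P/I-1 aff ·: Pp|PP
P/I-2 ? ·: pp|Pp|PP
P/II-1 ? I-1×I-2: pp|Pp|PP
P/II-2 ? I-1×I-2: pp|Pp
P/II-3 ? ·: pp|Pp
P/II-4 aff I-1×I-2: Pp|PP
P/III-1 un II-3×II-2: pp
⇒ P over [I-1,I-2,II-1,II-2,II-3,II-4,III-1]: 50 consistent
Q/I-1 aff ·: Qq|QQ
Q/I-2 ? ·: qq|Qq|QQ
Q/II-1 ? I-1×I-2: qq|Qq|QQ
Q/II-2 aff I-1×I-2: Qq|QQ
Q/II-3 un ·: qq
Q/II-4 aff I-1×I-2: Qq|QQ
Q/III-1 ? II-3×II-2: qq|Qq
⇒ Q over [I-1,I-2,II-1,II-2,II-3,II-4,III-1]: 49 consistent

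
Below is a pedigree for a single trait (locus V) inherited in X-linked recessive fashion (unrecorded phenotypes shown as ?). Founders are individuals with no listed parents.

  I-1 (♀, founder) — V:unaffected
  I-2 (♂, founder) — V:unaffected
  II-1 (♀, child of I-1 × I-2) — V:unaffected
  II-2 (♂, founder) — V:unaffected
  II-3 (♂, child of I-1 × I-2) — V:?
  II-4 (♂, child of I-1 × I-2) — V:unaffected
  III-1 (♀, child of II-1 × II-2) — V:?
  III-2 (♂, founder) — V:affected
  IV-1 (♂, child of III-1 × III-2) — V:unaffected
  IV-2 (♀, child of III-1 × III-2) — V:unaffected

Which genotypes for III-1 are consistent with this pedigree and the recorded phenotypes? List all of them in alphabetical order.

V/I-1 un ·: X^VX^V|X^VX^v
V/I-2 un ·: X^VY
V/II-1 un I-1×I-2: X^VX^V|X^VX^v
V/II-2 un ·: X^VY
V/II-3 ? I-1×I-2: X^VY|X^vY
V/II-4 un I-1×I-2: X^VY
V/III-1 ? II-1×II-2: X^VX^V|X^VX^v
V/III-2 aff ·: X^vY
V/IV-1 un III-1×III-2: X^VY
V/IV-2 un III-1×III-2: X^VX^v
⇒ V over [I-1,I-2,II-1,II-2,II-3,II-4,III-1,III-2,IV-1,IV-2]: 7 consistent

III-1 ∈ {X^VX^V, X^VX^v}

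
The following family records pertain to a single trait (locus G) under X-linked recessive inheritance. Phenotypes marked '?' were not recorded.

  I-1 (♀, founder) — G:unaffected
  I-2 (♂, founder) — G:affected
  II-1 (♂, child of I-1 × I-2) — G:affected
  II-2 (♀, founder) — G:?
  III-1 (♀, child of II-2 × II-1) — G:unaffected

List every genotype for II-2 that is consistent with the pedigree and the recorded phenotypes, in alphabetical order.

II-2 ∈ {X^GX^G, X^GX^g}

G/I-1 un ·: X^GX^g
G/I-2 aff ·: X^gY
G/II-1 aff I-1×I-2: X^gY
G/II-2 ? ·: X^GX^G|X^GX^g
G/III-1 un II-2×II-1: X^GX^g
⇒ G over [I-1,I-2,II-1,II-2,III-1]: 2 consistent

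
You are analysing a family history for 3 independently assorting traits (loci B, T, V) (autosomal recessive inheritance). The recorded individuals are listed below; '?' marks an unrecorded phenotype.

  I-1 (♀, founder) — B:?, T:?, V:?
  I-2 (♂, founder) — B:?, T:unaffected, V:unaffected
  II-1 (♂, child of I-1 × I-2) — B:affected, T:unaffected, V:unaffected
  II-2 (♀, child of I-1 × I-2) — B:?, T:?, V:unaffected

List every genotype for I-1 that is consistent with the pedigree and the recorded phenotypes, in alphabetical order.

I-1 ∈ {Bb TT VV, Bb TT Vv, Bb TT vv, Bb Tt VV, Bb Tt Vv, Bb Tt vv, Bb tt VV, Bb tt Vv, Bb tt vv, bb TT VV, bb TT Vv, bb TT vv, bb Tt VV, bb Tt Vv, bb Tt vv, bb tt VV, bb tt Vv, bb tt vv}

B/I-1 ? ·: Bb|bb
B/I-2 ? ·: Bb|bb
B/II-1 aff I-1×I-2: bb
B/II-2 ? I-1×I-2: BB|Bb|bb
⇒ B over [I-1,I-2,II-1,II-2]: 8 consistent
T/I-1 ? ·: TT|Tt|tt
T/I-2 un ·: TT|Tt
T/II-1 un I-1×I-2: TT|Tt
T/II-2 ? I-1×I-2: TT|Tt|tt
⇒ T over [I-1,I-2,II-1,II-2]: 18 consistent
V/I-1 ? ·: VV|Vv|vv
V/I-2 un ·: VV|Vv
V/II-1 un I-1×I-2: VV|Vv
V/II-2 un I-1×I-2: VV|Vv
⇒ V over [I-1,I-2,II-1,II-2]: 15 consistent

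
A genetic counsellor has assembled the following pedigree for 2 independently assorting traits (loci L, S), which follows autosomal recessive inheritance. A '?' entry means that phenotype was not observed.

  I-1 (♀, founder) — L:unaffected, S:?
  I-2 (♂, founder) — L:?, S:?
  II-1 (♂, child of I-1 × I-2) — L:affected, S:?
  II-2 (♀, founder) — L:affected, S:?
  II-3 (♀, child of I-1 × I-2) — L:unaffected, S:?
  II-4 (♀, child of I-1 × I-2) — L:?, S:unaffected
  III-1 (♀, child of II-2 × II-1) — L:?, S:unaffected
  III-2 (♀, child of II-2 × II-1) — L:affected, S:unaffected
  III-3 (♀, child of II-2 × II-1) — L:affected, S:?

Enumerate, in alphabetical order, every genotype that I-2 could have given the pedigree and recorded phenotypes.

I-2 ∈ {Ll SS, Ll Ss, Ll ss, ll SS, ll Ss, ll ss}

L/I-1 un ·: Ll
L/I-2 ? ·: Ll|ll
L/II-1 aff I-1×I-2: ll
L/II-2 aff ·: ll
L/II-3 un I-1×I-2: LL|Ll
L/II-4 ? I-1×I-2: LL|Ll|ll
L/III-1 ? II-2×II-1: ll
L/III-2 aff II-2×II-1: ll
L/III-3 aff II-2×II-1: ll
⇒ L over [I-1,I-2,II-1,II-2,II-3,II-4,III-1,III-2,III-3]: 8 consistent
S/I-1 ? ·: SS|Ss|ss
S/I-2 ? ·: SS|Ss|ss
S/II-1 ? I-1×I-2: SS|Ss|ss
S/II-2 ? ·: SS|Ss|ss
S/II-3 ? I-1×I-2: SS|Ss|ss
S/II-4 un I-1×I-2: SS|Ss
S/III-1 un II-2×II-1: SS|Ss
S/III-2 un II-2×II-1: SS|Ss
S/III-3 ? II-2×II-1: SS|Ss|ss
⇒ S over [I-1,I-2,II-1,II-2,II-3,II-4,III-1,III-2,III-3]: 620 consistent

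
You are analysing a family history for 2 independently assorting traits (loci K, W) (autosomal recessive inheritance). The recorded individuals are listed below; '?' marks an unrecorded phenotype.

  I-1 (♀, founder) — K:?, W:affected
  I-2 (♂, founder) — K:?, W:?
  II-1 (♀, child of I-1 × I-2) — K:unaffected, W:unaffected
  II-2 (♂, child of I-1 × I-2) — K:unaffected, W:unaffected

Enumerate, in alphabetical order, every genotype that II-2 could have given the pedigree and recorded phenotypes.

K/I-1 ? ·: KK|Kk|kk
K/I-2 ? ·: KK|Kk|kk
K/II-1 un I-1×I-2: KK|Kk
K/II-2 un I-1×I-2: KK|Kk
⇒ K over [I-1,I-2,II-1,II-2]: 17 consistent
W/I-1 aff ·: ww
W/I-2 ? ·: WW|Ww
W/II-1 un I-1×I-2: Ww
W/II-2 un I-1×I-2: Ww
⇒ W over [I-1,I-2,II-1,II-2]: 2 consistent

II-2 ∈ {KK Ww, Kk Ww}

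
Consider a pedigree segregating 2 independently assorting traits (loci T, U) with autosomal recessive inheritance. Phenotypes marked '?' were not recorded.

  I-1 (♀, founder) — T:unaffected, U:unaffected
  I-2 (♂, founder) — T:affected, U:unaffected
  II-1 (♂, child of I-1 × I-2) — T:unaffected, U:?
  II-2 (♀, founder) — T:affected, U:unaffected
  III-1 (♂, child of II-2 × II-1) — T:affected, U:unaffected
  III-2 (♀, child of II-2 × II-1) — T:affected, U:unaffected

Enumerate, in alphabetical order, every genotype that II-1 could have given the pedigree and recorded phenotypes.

II-1 ∈ {Tt UU, Tt Uu, Tt uu}

T/I-1 un ·: TT|Tt
T/I-2 aff ·: tt
T/II-1 un I-1×I-2: Tt
T/II-2 aff ·: tt
T/III-1 aff II-2×II-1: tt
T/III-2 aff II-2×II-1: tt
⇒ T over [I-1,I-2,II-1,II-2,III-1,III-2]: 2 consistent
U/I-1 un ·: UU|Uu
U/I-2 un ·: UU|Uu
U/II-1 ? I-1×I-2: UU|Uu|uu
U/II-2 un ·: UU|Uu
U/III-1 un II-2×II-1: UU|Uu
U/III-2 un II-2×II-1: UU|Uu
⇒ U over [I-1,I-2,II-1,II-2,III-1,III-2]: 46 consistent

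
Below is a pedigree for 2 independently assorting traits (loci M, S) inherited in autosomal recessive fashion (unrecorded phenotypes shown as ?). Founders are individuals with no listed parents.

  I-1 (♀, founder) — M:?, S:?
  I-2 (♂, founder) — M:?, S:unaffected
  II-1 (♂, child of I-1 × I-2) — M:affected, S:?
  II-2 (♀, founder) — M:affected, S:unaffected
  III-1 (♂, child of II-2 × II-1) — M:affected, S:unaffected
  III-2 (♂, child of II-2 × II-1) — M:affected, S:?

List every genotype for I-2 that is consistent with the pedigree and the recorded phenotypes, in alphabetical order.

M/I-1 ? ·: Mm|mm
M/I-2 ? ·: Mm|mm
M/II-1 aff I-1×I-2: mm
M/II-2 aff ·: mm
M/III-1 aff II-2×II-1: mm
M/III-2 aff II-2×II-1: mm
⇒ M over [I-1,I-2,II-1,II-2,III-1,III-2]: 4 consistent
S/I-1 ? ·: SS|Ss|ss
S/I-2 un ·: SS|Ss
S/II-1 ? I-1×I-2: SS|Ss|ss
S/II-2 un ·: SS|Ss
S/III-1 un II-2×II-1: SS|Ss
S/III-2 ? II-2×II-1: SS|Ss|ss
⇒ S over [I-1,I-2,II-1,II-2,III-1,III-2]: 76 consistent

I-2 ∈ {Mm SS, Mm Ss, mm SS, mm Ss}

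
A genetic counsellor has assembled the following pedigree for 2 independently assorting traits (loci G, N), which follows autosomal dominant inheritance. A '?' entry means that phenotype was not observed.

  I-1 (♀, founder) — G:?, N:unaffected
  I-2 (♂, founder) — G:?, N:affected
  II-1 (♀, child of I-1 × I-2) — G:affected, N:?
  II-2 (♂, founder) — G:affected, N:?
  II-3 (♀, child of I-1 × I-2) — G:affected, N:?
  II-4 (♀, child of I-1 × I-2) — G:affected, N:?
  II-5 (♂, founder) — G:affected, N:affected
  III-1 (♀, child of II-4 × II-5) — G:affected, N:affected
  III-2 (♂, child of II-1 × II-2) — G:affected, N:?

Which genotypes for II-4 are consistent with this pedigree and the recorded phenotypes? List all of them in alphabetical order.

G/I-1 ? ·: gg|Gg|GG
G/I-2 ? ·: gg|Gg|GG
G/II-1 aff I-1×I-2: Gg|GG
G/II-2 aff ·: Gg|GG
G/II-3 aff I-1×I-2: Gg|GG
G/II-4 aff I-1×I-2: Gg|GG
G/II-5 aff ·: Gg|GG
G/III-1 aff II-4×II-5: Gg|GG
G/III-2 aff II-1×II-2: Gg|GG
⇒ G over [I-1,I-2,II-1,II-2,II-3,II-4,II-5,III-1,III-2]: 367 consistent
N/I-1 un ·: nn
N/I-2 aff ·: Nn|NN
N/II-1 ? I-1×I-2: nn|Nn
N/II-2 ? ·: nn|Nn|NN
N/II-3 ? I-1×I-2: nn|Nn
N/II-4 ? I-1×I-2: nn|Nn
N/II-5 aff ·: Nn|NN
N/III-1 aff II-4×II-5: Nn|NN
N/III-2 ? II-1×II-2: nn|Nn|NN
⇒ N over [I-1,I-2,II-1,II-2,II-3,II-4,II-5,III-1,III-2]: 160 consistent

II-4 ∈ {GG Nn, GG nn, Gg Nn, Gg nn}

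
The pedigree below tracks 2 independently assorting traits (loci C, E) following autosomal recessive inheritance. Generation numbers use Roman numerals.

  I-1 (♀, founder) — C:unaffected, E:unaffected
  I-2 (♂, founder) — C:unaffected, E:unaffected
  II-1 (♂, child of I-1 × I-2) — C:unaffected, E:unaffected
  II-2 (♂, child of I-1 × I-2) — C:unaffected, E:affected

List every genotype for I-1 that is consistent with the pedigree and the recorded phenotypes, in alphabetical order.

C/I-1 un ·: CC|Cc
C/I-2 un ·: CC|Cc
C/II-1 un I-1×I-2: CC|Cc
C/II-2 un I-1×I-2: CC|Cc
⇒ C over [I-1,I-2,II-1,II-2]: 13 consistent
E/I-1 un ·: Ee
E/I-2 un ·: Ee
E/II-1 un I-1×I-2: EE|Ee
E/II-2 aff I-1×I-2: ee
⇒ E over [I-1,I-2,II-1,II-2]: 2 consistent

I-1 ∈ {CC Ee, Cc Ee}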